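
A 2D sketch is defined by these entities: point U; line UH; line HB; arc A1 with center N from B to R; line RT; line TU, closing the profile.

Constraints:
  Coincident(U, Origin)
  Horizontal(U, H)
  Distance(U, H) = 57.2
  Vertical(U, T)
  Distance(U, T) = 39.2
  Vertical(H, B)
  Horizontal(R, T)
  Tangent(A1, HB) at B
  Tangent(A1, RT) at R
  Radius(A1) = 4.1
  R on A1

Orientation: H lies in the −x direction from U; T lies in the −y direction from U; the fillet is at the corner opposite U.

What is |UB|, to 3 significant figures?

67.1

U is at the origin; U and H share the same y with |UH| = 57.2 and H on the −x side, so H = (-57.2, 0.00). UT is vertical with |UT| = 39.2 and T on the −y side, so T = (0.00, -39.2). The virtual corner opposite U is at (-57.2, -39.2). Since A1 is tangent to HB there, NB ⟂ HB and the tangent condition forces NR to be normal to RT, with radius 4.1, so the center N sits 4.1 in from both sides at N = (-53.1, -35.1). That places the tangent points at B = (-57.2, -35.1) on HB and R = (-53.1, -39.2) on RT. Then |UB| = |B − U| = 67.1.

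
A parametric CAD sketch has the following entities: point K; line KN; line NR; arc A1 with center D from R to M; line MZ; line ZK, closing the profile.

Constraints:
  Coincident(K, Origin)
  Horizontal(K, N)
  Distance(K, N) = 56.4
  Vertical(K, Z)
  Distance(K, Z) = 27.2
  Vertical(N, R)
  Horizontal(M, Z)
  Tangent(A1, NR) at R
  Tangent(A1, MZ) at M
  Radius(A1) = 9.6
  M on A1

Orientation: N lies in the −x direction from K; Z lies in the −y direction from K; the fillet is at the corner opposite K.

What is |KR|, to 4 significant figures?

59.08

The virtual corner opposite K is at (-56.40, -27.20). A1 meets NR tangentially, so DR is at right angles to NR and since A1 is tangent to MZ there, DM ⟂ MZ, with radius 9.6, so the center D sits 9.6 in from both sides at D = (-46.80, -17.60). That places the tangent points at R = (-56.40, -17.60) on NR and M = (-46.80, -27.20) on MZ. Then |KR| = |R − K| = 59.08.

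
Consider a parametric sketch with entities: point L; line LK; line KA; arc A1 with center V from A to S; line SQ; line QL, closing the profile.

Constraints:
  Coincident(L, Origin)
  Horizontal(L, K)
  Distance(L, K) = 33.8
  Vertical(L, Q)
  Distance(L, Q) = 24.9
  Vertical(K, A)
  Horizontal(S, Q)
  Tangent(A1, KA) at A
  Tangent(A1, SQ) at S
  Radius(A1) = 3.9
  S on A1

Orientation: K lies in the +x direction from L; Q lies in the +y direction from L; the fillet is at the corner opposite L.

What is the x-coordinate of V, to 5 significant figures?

29.900

L is at the origin; LK is horizontal with |LK| = 33.8 and K on the +x side, so K = (33.800, 0.0000). L and Q share the same x with |LQ| = 24.9 and Q on the +y side, so Q = (0.0000, 24.900). The virtual corner opposite L is at (33.800, 24.900). A1 meets KA tangentially, so VA is at right angles to KA and tangency of A1 to SQ means the radius VS is perpendicular to SQ, with radius 3.9, so the center V sits 3.9 in from both sides at V = (29.900, 21.000). So V.x = 29.900.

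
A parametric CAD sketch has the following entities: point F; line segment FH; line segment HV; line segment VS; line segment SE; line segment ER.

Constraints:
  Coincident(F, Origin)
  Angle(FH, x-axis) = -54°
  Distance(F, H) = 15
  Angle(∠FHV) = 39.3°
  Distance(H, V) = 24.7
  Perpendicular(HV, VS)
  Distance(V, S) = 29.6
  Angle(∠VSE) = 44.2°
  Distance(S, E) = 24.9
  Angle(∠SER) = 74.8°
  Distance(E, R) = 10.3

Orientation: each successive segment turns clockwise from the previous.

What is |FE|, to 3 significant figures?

4.82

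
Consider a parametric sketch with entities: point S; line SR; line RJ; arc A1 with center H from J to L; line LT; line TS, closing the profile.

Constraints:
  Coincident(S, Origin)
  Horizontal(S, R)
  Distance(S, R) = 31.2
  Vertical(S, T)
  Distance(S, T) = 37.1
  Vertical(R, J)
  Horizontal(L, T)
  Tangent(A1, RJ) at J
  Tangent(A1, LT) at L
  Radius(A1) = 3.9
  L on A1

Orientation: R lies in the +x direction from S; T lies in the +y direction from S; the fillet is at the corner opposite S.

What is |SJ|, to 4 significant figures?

45.56

The virtual corner opposite S is at (31.20, 37.10). A1 meets RJ tangentially, so HJ is at right angles to RJ and since A1 is tangent to LT there, HL ⟂ LT, with radius 3.9, so the center H sits 3.9 in from both sides at H = (27.30, 33.20). That places the tangent points at J = (31.20, 33.20) on RJ and L = (27.30, 37.10) on LT. Then |SJ| = |J − S| = 45.56.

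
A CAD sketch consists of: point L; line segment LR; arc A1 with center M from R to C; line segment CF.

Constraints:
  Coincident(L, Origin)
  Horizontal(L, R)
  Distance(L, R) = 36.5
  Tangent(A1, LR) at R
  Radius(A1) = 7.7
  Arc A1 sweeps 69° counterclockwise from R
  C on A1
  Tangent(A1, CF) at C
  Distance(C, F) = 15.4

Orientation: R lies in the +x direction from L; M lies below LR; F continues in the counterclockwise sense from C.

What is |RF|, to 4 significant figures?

23.12

L is at the origin; L and R share the same y with |LR| = 36.5 and R on the +x side, so R = (36.50, 0.000). The tangent condition forces MR to be normal to LR, so M = R + (0, -7.7) = (36.50, -7.700). On A1, R sits at bearing 90° from M; a 69° counterclockwise sweep puts C at bearing 159°, so C = M + 7.7·(cos 159°, sin 159°) = (29.31, -4.941). Tangency of A1 to CF means the radius MC is perpendicular to CF, so CF runs along (−sin 159°, cos 159°); with |CF| = 15.4, F = (23.79, -19.32). Then |RF| = |F − R| = 23.12.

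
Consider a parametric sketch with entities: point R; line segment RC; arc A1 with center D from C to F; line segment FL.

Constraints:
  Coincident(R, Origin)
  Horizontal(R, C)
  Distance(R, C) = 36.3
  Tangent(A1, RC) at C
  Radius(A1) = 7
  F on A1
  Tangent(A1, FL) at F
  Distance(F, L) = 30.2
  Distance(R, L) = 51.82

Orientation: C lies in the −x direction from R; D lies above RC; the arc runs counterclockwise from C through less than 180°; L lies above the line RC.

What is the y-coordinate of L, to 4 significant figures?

37.98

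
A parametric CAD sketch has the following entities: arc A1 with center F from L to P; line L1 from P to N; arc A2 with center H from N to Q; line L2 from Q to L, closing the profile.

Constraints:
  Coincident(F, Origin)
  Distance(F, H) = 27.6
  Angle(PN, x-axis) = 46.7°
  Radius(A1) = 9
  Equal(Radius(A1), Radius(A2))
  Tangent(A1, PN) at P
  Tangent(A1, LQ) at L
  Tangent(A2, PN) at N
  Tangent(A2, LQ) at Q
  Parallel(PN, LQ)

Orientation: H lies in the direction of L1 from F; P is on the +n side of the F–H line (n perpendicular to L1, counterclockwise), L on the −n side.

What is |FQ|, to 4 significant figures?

29.03

The slot axis is L1's direction at 46.7°, so u = (cos 46.7°, sin 46.7°) = (0.6858, 0.7278) and n = (−sin 46.7°, cos 46.7°) = (-0.7278, 0.6858). F is at the origin and H lies 27.6 along u from F, so H = 27.6·u = (18.93, 20.09). Tangency of A1 to both parallel lines with radius 9.0 puts P and L at F ± 9.0·n: P = (-6.550, 6.172), L = (6.550, -6.172). Equal radii place N and Q the same way about H: N = H + 9.0·n = (12.38, 26.26), Q = H − 9.0·n = (25.48, 13.91). Then |FQ| = |Q − F| = 29.03.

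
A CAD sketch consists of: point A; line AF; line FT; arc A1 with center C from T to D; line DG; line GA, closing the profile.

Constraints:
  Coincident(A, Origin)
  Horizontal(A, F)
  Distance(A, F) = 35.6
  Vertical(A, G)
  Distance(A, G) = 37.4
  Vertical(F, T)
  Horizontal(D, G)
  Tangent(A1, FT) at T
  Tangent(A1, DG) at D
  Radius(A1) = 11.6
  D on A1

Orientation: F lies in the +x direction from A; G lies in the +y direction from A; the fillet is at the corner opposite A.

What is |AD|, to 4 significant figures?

44.44

A is at the origin; AF is horizontal with |AF| = 35.6 and F on the +x side, so F = (35.60, 0.000). A and G share the same x with |AG| = 37.4 and G on the +y side, so G = (0.000, 37.40). The virtual corner opposite A is at (35.60, 37.40). A1 meets FT tangentially, so CT is at right angles to FT and tangency of A1 to DG means the radius CD is perpendicular to DG, with radius 11.6, so the center C sits 11.6 in from both sides at C = (24.00, 25.80). That places the tangent points at T = (35.60, 25.80) on FT and D = (24.00, 37.40) on DG. Then |AD| = |D − A| = 44.44.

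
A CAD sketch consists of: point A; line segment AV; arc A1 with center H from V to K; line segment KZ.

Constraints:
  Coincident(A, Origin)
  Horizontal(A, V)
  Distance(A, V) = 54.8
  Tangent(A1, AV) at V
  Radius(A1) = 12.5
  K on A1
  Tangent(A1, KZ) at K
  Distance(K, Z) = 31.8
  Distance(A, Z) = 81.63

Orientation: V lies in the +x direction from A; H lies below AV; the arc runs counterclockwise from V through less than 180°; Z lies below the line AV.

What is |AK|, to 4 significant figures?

50.90

Checks: |HK| = 12.50 ✓; ∠(HK, KZ) = 90.00° ✓; |KZ| = 31.80 ✓; |AZ| = 81.63 ✓.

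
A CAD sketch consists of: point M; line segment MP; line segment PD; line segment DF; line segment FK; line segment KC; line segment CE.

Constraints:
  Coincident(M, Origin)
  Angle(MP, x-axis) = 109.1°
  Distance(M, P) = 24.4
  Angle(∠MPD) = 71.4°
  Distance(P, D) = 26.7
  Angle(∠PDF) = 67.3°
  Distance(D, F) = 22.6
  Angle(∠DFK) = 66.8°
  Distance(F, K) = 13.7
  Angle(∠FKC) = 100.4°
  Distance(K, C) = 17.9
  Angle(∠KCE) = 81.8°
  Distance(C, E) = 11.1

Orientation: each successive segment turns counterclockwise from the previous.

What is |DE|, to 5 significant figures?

4.1104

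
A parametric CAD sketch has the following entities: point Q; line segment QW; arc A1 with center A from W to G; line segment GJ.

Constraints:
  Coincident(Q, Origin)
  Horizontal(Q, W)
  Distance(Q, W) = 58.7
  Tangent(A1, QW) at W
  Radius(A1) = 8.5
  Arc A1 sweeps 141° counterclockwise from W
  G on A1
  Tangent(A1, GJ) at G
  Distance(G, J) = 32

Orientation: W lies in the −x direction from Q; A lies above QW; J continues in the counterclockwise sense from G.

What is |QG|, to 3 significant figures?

55.4

The tangent condition forces AW to be normal to QW, so A = W + (0, 8.5) = (-58.7, 8.50). On A1, W sits at bearing -90° from A; a 141° counterclockwise sweep puts G at bearing 51°, so G = A + 8.5·(cos 51°, sin 51°) = (-53.4, 15.1). Then |QG| = |G − Q| = 55.4.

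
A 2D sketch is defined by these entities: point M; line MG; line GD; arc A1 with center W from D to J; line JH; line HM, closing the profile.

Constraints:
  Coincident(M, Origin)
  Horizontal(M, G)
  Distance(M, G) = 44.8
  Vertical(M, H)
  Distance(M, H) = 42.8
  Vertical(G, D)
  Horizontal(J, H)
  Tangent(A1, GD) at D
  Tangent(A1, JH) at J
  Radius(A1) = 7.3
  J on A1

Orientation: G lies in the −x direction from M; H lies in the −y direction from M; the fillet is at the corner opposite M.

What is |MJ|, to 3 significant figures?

56.9

M is at the origin; M and G share the same y with |MG| = 44.8 and G on the −x side, so G = (-44.8, 0.00). MH is vertical with |MH| = 42.8 and H on the −y side, so H = (0.00, -42.8). The virtual corner opposite M is at (-44.8, -42.8). Since A1 is tangent to GD there, WD ⟂ GD and A1 meets JH tangentially, so WJ is at right angles to JH, with radius 7.3, so the center W sits 7.3 in from both sides at W = (-37.5, -35.5). That places the tangent points at D = (-44.8, -35.5) on GD and J = (-37.5, -42.8) on JH. Then |MJ| = |J − M| = 56.9.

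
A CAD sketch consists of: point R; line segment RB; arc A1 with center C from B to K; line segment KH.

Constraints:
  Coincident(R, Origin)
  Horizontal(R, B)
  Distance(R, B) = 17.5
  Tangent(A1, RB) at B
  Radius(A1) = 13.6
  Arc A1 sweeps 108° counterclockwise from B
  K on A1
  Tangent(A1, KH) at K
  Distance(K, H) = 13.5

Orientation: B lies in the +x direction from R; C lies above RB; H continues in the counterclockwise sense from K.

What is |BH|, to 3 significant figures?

31.9

R is at the origin; RB is horizontal with |RB| = 17.5 and B on the +x side, so B = (17.5, 0.00). A1 meets RB tangentially, so CB is at right angles to RB, so C = B + (0, 13.6) = (17.5, 13.6). On A1, B sits at bearing -90° from C; a 108° counterclockwise sweep puts K at bearing 18°, so K = C + 13.6·(cos 18°, sin 18°) = (30.4, 17.8). The tangent condition forces CK to be normal to KH, so KH runs along (−sin 18°, cos 18°); with |KH| = 13.5, H = (26.3, 30.6). Then |BH| = |H − B| = 31.9.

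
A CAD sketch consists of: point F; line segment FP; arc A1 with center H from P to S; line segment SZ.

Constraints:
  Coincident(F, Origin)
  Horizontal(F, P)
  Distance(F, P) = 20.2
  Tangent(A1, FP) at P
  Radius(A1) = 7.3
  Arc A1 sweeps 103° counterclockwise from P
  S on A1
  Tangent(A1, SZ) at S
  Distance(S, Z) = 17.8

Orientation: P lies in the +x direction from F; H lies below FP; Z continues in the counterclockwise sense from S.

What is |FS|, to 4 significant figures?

15.85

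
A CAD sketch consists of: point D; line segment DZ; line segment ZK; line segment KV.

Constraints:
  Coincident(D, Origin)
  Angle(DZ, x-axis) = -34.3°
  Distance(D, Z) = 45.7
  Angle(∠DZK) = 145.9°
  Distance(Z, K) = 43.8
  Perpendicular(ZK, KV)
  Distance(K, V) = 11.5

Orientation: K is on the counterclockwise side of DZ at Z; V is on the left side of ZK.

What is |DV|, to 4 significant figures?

82.85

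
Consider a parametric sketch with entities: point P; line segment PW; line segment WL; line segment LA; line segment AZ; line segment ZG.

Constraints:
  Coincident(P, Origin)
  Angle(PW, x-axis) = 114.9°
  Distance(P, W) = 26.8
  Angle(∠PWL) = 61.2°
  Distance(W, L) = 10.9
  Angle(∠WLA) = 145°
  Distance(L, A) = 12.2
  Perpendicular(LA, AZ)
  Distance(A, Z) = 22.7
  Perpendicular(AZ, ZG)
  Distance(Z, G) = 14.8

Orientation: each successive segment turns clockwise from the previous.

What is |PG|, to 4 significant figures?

18.31

LA ⟂ AZ, so AZ runs at -128.9°; with |AZ| = 22.7, Z = (-5.169, -1.760). The perpendicularity gives ZG at right angles to AZ, so ZG runs at 141.1°; with |ZG| = 14.8, G = (-16.69, 7.534). Then |PG| = |G − P| = 18.31.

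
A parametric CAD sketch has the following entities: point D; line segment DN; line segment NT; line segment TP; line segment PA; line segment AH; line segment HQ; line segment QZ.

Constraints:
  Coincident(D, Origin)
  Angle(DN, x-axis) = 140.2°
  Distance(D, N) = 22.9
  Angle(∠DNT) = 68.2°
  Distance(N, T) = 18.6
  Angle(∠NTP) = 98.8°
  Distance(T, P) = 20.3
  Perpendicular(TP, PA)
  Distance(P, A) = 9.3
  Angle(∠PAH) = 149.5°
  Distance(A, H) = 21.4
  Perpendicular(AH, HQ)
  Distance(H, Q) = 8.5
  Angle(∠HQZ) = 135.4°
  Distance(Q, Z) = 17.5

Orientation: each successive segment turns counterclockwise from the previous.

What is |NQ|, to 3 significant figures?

7.07

∠PAH = 149.5° gives AH at 93.7° from the x-axis; with |AH| = 21.4, H = (-2.41, 17.5). The perpendicularity gives HQ at right angles to AH, so HQ runs at -176°; with |HQ| = 8.5, Q = (-10.9, 16.9). Then |NQ| = |Q − N| = 7.07.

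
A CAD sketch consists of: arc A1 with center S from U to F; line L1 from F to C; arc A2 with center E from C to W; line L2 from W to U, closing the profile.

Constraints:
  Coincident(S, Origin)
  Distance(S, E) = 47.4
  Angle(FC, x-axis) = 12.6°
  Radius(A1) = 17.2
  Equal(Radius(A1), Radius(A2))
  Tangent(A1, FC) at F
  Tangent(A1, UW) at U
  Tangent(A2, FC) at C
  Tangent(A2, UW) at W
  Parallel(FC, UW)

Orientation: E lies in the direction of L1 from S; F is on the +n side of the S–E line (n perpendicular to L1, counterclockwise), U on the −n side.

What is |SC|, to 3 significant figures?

50.4

The slot axis is L1's direction at 12.6°, so u = (cos 12.6°, sin 12.6°) = (0.976, 0.218) and n = (−sin 12.6°, cos 12.6°) = (-0.218, 0.976). S is at the origin and E lies 47.4 along u from S, so E = 47.4·u = (46.3, 10.3). Tangency of A1 to both parallel lines with radius 17.2 puts F and U at S ± 17.2·n: F = (-3.75, 16.8), U = (3.75, -16.8). Equal radii place C and W the same way about E: C = E + 17.2·n = (42.5, 27.1), W = E − 17.2·n = (50.0, -6.45). Then |SC| = |C − S| = 50.4.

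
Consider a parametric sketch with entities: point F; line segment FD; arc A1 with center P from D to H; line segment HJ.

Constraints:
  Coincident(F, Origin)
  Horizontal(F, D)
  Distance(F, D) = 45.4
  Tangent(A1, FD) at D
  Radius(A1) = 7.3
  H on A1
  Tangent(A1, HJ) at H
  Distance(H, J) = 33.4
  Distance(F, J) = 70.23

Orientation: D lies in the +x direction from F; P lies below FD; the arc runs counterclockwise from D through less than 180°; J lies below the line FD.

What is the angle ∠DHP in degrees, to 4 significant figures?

27.59°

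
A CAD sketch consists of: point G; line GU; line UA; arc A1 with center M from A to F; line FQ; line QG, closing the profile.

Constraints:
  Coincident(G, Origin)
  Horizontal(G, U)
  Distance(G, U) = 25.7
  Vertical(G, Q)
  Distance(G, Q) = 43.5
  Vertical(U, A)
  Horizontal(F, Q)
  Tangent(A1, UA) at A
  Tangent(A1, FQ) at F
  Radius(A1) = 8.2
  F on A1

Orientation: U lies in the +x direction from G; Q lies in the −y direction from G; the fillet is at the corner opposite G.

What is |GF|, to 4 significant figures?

46.89

G is at the origin; GU is horizontal with |GU| = 25.7 and U on the +x side, so U = (25.70, 0.000). G and Q share the same x with |GQ| = 43.5 and Q on the −y side, so Q = (0.000, -43.50). The virtual corner opposite G is at (25.70, -43.50). The tangent condition forces MA to be normal to UA and A1 meets FQ tangentially, so MF is at right angles to FQ, with radius 8.2, so the center M sits 8.2 in from both sides at M = (17.50, -35.30). That places the tangent points at A = (25.70, -35.30) on UA and F = (17.50, -43.50) on FQ. Then |GF| = |F − G| = 46.89.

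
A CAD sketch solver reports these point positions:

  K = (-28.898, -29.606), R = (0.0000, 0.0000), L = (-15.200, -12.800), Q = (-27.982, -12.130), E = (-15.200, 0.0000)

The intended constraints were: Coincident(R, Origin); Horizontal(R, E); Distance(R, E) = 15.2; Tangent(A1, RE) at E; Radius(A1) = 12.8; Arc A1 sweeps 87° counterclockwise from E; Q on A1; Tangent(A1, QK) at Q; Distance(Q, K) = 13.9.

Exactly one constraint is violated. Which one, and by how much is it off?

Distance(Q, K) = 13.9 — off by 3.60.

R = (0.00, 0.00) ✓; R.y = 0.00, E.y = 0.00 ✓; |RE| = 15.20 ✓; ∠(LE, ER) = 90.00° ✓; |LE| = 12.80 ✓; bearing(L→Q) − bearing(L→E) = 87.00° ✓; |LQ| = 12.80 ✓; ∠(LQ, QK) = 90.00° ✓; |QK| = 17.50 ✗.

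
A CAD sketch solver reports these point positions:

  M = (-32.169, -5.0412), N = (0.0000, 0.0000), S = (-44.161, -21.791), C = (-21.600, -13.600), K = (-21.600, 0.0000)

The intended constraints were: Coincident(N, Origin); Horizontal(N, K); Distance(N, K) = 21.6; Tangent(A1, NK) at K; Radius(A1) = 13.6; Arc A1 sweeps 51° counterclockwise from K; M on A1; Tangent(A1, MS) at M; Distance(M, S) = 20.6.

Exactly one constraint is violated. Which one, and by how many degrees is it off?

Tangent(A1, MS) at M — off by 3.40°.

N = (0.00, 0.00) ✓; N.y = 0.00, K.y = 0.00 ✓; |NK| = 21.60 ✓; ∠(CK, KN) = 90.00° ✓; |CK| = 13.60 ✓; bearing(C→M) − bearing(C→K) = 51.00° ✓; |CM| = 13.60 ✓; ∠(CM, MS) = 86.60° ✗; |MS| = 20.60 ✓.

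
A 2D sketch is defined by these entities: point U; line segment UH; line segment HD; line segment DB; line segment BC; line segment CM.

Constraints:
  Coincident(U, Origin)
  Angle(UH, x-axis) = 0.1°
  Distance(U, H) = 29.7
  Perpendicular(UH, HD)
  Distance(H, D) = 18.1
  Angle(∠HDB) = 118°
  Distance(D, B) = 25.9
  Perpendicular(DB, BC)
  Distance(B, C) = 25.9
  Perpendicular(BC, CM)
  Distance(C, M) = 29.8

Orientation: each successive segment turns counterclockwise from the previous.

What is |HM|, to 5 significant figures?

10.932

U is at the origin; UH runs at 0.1° with length 29.7, so H = (29.700, 0.051836). UH ⟂ HD, so HD runs at 90.100°; with |HD| = 18.1, D = (29.668, 18.152). ∠HDB = 118.0° gives DB at 152.10° from the x-axis; with |DB| = 25.9, B = (6.7788, 30.271). DB ⟂ BC, so BC runs at -117.90°; with |BC| = 25.9, C = (-5.3405, 7.3817). BC ⟂ CM, so CM runs at -27.900°; with |CM| = 29.8, M = (20.996, -6.5626). Then |HM| = |M − H| = 10.932.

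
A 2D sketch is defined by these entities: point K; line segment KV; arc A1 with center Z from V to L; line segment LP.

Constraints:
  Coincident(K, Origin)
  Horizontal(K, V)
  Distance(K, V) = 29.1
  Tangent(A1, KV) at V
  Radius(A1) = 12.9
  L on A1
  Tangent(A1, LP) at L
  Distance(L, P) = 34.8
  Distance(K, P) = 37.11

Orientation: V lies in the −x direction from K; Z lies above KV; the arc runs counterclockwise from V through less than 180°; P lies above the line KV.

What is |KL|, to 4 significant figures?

19.02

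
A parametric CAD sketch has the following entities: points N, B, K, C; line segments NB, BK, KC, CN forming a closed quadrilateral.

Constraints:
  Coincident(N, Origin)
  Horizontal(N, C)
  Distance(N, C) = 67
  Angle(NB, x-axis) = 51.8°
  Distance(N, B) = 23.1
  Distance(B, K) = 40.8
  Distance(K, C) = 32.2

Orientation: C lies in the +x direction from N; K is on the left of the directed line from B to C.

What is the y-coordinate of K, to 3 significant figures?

29.3

N is at the origin; N and C share the same y with |NC| = 67.0 and C in +x, so C = (67.0, 0). NB runs at 51.8° with |NB| = 23.1, so B = (14.3, 18.2). K is determined by |BK| = 40.8 and |KC| = 32.2 together: it lies at the intersection of circle(B, 40.8) and circle(C, 32.2). With |BC| = 55.8, the foot of the radical line on BC is 33.5 from B and the perpendicular offset is √(40.8² − 33.5²) = 23.3. Taking the left-of-BC solution: K = (53.5, 29.3).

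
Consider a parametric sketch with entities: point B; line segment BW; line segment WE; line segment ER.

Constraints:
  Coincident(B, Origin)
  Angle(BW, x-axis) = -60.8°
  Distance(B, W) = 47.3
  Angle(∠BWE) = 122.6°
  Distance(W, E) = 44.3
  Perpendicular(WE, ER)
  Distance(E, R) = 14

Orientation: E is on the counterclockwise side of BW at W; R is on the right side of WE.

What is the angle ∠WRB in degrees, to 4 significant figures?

20.12°

B is at the origin; BW runs at -60.8° with length 47.3, so W = 47.3·(cos -60.8°, sin -60.8°) = (23.08, -41.29). ∠BWE = 122.6°, so WE runs at -60.8° + (180° − 122.6°) = -3.400° from the x-axis; with |WE| = 44.3, E = W + 44.3·(cos -3.400°, sin -3.400°) = (67.30, -43.92). WE ⟂ ER; with |ER| = 14.0 on the right of WE, R = E + 14.0·(-0.05931, -0.9982) = (66.47, -57.89). Then cos ∠WRB = RW·RB / (|RW||RB|), giving 20.12°.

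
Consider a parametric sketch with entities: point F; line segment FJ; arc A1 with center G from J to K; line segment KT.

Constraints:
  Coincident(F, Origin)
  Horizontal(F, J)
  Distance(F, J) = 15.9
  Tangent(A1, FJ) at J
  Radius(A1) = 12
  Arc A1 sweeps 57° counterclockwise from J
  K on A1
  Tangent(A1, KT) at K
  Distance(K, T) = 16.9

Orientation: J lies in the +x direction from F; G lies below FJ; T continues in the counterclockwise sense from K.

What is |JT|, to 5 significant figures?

27.512

F is at the origin; F and J share the same y with |FJ| = 15.9 and J on the +x side, so J = (15.900, 0.0000). The tangent condition forces GJ to be normal to FJ, so G = J + (0, -12) = (15.900, -12.000). On A1, J sits at bearing 90° from G; a 57° counterclockwise sweep puts K at bearing 147°, so K = G + 12.0·(cos 147°, sin 147°) = (5.8360, -5.4643). The tangent condition forces GK to be normal to KT, so KT runs along (−sin 147°, cos 147°); with |KT| = 16.9, T = (-3.3684, -19.638). Then |JT| = |T − J| = 27.512.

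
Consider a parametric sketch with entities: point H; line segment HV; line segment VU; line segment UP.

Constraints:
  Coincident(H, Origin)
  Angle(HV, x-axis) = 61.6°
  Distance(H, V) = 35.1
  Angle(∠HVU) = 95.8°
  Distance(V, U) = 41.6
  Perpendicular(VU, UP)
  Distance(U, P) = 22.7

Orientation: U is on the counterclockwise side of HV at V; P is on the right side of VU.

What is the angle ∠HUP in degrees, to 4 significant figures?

127.7°

H is at the origin; HV runs at 61.6° with length 35.1, so V = 35.1·(cos 61.6°, sin 61.6°) = (16.69, 30.88). ∠HVU = 95.8°, so VU runs at 61.6° + (180° − 95.8°) = 145.8° from the x-axis; with |VU| = 41.6, U = V + 41.6·(cos 145.8°, sin 145.8°) = (-17.71, 54.26). VU is perpendicular to UP; with |UP| = 22.7 on the right of VU, P = U + 22.7·(0.5621, 0.8271) = (-4.953, 73.03). Then cos ∠HUP = UH·UP / (|UH||UP|), giving 127.7°.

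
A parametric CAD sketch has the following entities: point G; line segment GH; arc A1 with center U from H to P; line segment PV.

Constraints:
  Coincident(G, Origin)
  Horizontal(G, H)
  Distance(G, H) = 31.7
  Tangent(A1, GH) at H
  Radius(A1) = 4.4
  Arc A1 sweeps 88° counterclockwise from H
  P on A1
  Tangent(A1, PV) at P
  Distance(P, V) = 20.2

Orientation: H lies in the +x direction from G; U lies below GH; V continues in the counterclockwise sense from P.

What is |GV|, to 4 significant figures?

36.12

On A1, H sits at bearing 90° from U; an 88° counterclockwise sweep puts P at bearing 178°, so P = U + 4.4·(cos 178°, sin 178°) = (27.30, -4.246). Tangency of A1 to PV means the radius UP is perpendicular to PV, so PV runs along (−sin 178°, cos 178°); with |PV| = 20.2, V = (26.60, -24.43). Then |GV| = |V − G| = 36.12.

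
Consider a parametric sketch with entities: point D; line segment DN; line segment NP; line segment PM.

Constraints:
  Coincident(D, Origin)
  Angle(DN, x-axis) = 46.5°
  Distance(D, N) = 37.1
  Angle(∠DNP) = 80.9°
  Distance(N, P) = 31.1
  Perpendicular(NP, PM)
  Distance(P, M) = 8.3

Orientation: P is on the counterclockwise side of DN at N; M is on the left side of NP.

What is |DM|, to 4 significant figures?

37.94

∠DNP = 80.9°, so NP runs at 46.5° + (180° − 80.9°) = 145.6° from the x-axis; with |NP| = 31.1, P = N + 31.1·(cos 145.6°, sin 145.6°) = (-0.1231, 44.48). NP is perpendicular to PM; with |PM| = 8.3 on the left of NP, M = P + 8.3·(-0.5650, -0.8251) = (-4.812, 37.63). Then |DM| = |M − D| = 37.94.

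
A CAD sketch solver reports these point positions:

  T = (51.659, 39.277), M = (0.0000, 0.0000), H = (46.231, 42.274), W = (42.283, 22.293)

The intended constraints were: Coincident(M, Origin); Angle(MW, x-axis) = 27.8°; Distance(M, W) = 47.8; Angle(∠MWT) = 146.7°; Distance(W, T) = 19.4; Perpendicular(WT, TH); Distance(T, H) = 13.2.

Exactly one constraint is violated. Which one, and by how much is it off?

Distance(T, H) = 13.2 — off by 7.00.

M = (0.00, 0.00) ✓; MW at 27.80° ✓; |MW| = 47.80 ✓; ∠MWT = 146.7° ✓; |WT| = 19.40 ✓; ∠(WT, TH) = 90.00° ✓; |TH| = 6.200 ✗.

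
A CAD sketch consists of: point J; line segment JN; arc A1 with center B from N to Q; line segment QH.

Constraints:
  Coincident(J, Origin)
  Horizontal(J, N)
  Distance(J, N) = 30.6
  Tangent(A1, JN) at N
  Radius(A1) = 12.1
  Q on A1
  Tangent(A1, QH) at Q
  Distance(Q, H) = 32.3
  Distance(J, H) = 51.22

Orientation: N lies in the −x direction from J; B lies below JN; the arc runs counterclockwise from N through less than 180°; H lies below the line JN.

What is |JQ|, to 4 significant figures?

44.82

J is at the origin; J and N share the same y with |JN| = 30.6 and N on the −x side, so N = (-30.60, 0.000). The tangent condition forces BN to be normal to JN, so B = N + (0, -12.1) = (-30.60, -12.10). Since BQ ⟂ QH (tangency), |BH| = √(12.1² + 32.3²) = 34.49 regardless of where Q sits on A1. So H lies on both circle(J, 51.22) and circle(B, 34.49); the below-JN intersection is H = (-23.03, -45.75). Q is the foot of the tangent from H: Q = (-40.72, -18.73).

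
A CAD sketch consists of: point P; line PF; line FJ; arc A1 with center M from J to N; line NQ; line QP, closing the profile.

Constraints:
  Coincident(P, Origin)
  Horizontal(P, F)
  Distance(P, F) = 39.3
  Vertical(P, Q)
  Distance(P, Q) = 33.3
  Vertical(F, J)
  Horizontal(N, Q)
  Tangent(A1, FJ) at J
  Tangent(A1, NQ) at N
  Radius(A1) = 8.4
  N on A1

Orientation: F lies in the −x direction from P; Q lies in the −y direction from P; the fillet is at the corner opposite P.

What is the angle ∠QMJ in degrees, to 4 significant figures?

164.8°

P is at the origin; PF is horizontal with |PF| = 39.3 and F on the −x side, so F = (-39.30, 0.000). PQ is vertical with |PQ| = 33.3 and Q on the −y side, so Q = (0.000, -33.30). The virtual corner opposite P is at (-39.30, -33.30). A1 meets FJ tangentially, so MJ is at right angles to FJ and A1 meets NQ tangentially, so MN is at right angles to NQ, with radius 8.4, so the center M sits 8.4 in from both sides at M = (-30.90, -24.90). That places the tangent points at J = (-39.30, -24.90) on FJ and N = (-30.90, -33.30) on NQ. Then cos ∠QMJ = MQ·MJ / (|MQ||MJ|), giving 164.8°.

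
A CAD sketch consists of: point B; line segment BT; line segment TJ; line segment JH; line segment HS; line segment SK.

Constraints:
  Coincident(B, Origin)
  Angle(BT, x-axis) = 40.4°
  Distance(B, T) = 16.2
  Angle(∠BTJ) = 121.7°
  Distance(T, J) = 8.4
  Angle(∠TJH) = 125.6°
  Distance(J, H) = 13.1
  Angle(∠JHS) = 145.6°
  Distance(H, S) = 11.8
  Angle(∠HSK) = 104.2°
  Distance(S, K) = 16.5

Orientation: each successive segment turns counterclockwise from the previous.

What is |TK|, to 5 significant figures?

26.833

∠JHS = 145.6° gives HS at -172.50° from the x-axis; with |HS| = 11.8, S = (-12.315, 23.190). ∠HSK = 104.2° gives SK at -96.700° from the x-axis; with |SK| = 16.5, K = (-14.240, 6.8023). Then |TK| = |K − T| = 26.833.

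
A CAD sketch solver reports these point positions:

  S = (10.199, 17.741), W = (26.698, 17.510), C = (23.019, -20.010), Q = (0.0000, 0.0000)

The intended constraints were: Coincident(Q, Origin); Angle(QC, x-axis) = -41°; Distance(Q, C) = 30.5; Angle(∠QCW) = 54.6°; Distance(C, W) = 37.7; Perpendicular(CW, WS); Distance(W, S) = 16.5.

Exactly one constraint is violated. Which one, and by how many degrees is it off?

Perpendicular(CW, WS) — off by 4.80°.

Q = (0.00, 0.00) ✓; QC at -41.00° ✓; |QC| = 30.50 ✓; ∠QCW = 54.60° ✓; |CW| = 37.70 ✓; ∠(CW, WS) = 94.80° ✗; |WS| = 16.50 ✓.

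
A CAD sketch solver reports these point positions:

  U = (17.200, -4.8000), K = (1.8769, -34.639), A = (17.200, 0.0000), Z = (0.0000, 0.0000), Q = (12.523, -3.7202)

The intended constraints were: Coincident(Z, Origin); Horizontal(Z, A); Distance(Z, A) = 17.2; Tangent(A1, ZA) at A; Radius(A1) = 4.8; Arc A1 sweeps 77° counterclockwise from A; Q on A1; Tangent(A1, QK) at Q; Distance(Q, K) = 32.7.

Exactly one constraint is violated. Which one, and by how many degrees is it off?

Tangent(A1, QK) at Q — off by 6.00°.

Z = (0.00, 0.00) ✓; Z.y = 0.00, A.y = 0.00 ✓; |ZA| = 17.20 ✓; ∠(UA, AZ) = 90.00° ✓; |UA| = 4.800 ✓; bearing(U→Q) − bearing(U→A) = 77.00° ✓; |UQ| = 4.800 ✓; ∠(UQ, QK) = 96.00° ✗; |QK| = 32.70 ✓.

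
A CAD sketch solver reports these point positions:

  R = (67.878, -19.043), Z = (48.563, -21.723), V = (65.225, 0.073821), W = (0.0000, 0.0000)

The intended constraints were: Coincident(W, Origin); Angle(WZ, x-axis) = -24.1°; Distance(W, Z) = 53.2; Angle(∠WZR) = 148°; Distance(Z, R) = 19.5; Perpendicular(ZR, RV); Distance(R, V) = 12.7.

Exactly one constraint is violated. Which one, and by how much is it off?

Distance(R, V) = 12.7 — off by 6.60.

W = (0.00, 0.00) ✓; WZ at -24.10° ✓; |WZ| = 53.20 ✓; ∠WZR = 148.0° ✓; |ZR| = 19.50 ✓; ∠(ZR, RV) = 90.00° ✓; |RV| = 19.30 ✗.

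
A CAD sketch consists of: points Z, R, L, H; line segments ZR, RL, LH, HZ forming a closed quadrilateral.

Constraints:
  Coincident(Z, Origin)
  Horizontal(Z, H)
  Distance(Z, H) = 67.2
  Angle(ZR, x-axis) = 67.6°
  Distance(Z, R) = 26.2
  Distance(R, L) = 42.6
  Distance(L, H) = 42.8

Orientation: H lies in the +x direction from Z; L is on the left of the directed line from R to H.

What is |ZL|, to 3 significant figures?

63.4

Checks: |RL| = 42.60 ✓; |LH| = 42.80 ✓.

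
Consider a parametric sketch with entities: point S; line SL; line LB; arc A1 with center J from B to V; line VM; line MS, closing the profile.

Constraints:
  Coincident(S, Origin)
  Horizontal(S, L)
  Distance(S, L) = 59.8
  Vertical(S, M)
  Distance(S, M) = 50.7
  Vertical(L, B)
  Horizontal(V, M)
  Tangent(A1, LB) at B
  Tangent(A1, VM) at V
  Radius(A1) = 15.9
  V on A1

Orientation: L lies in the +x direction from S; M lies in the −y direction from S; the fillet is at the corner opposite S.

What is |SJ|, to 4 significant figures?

56.02

S is at the origin; SL is horizontal with |SL| = 59.8 and L on the +x side, so L = (59.80, 0.000). S and M share the same x with |SM| = 50.7 and M on the −y side, so M = (0.000, -50.70). The virtual corner opposite S is at (59.80, -50.70). Since A1 is tangent to LB there, JB ⟂ LB and since A1 is tangent to VM there, JV ⟂ VM, with radius 15.9, so the center J sits 15.9 in from both sides at J = (43.90, -34.80). Then |SJ| = |J − S| = 56.02.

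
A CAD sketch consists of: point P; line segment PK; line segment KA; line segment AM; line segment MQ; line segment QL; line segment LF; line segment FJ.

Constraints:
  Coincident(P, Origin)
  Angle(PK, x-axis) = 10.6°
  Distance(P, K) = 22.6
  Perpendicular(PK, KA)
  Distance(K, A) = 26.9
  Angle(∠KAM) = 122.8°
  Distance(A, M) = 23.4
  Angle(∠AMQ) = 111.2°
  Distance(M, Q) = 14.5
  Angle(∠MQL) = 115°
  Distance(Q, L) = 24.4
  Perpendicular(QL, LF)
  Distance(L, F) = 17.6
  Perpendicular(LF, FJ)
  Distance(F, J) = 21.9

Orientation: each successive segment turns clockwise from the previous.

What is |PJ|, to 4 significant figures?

33.19

QL is perpendicular to LF, so LF runs at -0.4000°; with |LF| = 17.6, F = (14.83, -7.865). The perpendicularity gives FJ at right angles to LF, so FJ runs at -90.40°; with |FJ| = 21.9, J = (14.68, -29.76). Then |PJ| = |J − P| = 33.19.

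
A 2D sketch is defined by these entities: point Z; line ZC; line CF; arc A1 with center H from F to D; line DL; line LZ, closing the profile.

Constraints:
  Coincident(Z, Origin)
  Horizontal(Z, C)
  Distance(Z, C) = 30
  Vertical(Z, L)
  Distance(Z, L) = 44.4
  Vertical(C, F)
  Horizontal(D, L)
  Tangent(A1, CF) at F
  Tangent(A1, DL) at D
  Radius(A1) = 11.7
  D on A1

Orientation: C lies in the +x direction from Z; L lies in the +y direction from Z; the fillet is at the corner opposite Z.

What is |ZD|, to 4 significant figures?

48.02

The virtual corner opposite Z is at (30.00, 44.40). Tangency of A1 to CF means the radius HF is perpendicular to CF and since A1 is tangent to DL there, HD ⟂ DL, with radius 11.7, so the center H sits 11.7 in from both sides at H = (18.30, 32.70). That places the tangent points at F = (30.00, 32.70) on CF and D = (18.30, 44.40) on DL. Then |ZD| = |D − Z| = 48.02.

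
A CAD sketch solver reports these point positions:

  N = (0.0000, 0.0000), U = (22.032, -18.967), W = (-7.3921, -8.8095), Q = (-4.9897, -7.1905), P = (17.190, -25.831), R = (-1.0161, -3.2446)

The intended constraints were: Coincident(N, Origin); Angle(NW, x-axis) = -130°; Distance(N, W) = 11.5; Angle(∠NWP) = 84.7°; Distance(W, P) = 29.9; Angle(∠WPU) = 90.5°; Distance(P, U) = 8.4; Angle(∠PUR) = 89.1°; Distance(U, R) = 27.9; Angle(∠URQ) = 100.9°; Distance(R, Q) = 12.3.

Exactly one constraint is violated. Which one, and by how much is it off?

Distance(R, Q) = 12.3 — off by 6.70.

N = (0.00, 0.00) ✓; NW at -130.0° ✓; |NW| = 11.50 ✓; ∠NWP = 84.70° ✓; |WP| = 29.90 ✓; ∠WPU = 90.50° ✓; |PU| = 8.400 ✓; ∠PUR = 89.10° ✓; |UR| = 27.90 ✓; ∠URQ = 100.9° ✓; |RQ| = 5.600 ✗.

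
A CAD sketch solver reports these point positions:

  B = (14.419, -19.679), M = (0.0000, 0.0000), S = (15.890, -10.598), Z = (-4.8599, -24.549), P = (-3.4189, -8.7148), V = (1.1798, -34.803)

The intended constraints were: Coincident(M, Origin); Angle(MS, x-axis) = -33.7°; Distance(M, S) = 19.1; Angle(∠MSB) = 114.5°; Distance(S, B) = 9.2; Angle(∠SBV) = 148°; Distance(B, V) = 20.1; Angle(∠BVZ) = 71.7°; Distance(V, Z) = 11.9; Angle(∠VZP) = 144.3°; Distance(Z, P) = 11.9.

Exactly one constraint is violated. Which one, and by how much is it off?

Distance(Z, P) = 11.9 — off by 4.00.

M = (0.00, 0.00) ✓; MS at -33.70° ✓; |MS| = 19.10 ✓; ∠MSB = 114.5° ✓; |SB| = 9.199 ✓; ∠SBV = 148.0° ✓; |BV| = 20.10 ✓; ∠BVZ = 71.70° ✓; |VZ| = 11.90 ✓; ∠VZP = 144.3° ✓; |ZP| = 15.90 ✗.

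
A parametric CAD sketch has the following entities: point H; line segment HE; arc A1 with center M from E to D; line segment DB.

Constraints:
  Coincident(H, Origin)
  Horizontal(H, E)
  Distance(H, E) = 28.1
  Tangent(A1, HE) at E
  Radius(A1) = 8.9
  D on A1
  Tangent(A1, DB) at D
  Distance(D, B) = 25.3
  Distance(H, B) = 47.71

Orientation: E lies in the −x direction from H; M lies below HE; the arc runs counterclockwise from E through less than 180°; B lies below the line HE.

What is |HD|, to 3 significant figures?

38.3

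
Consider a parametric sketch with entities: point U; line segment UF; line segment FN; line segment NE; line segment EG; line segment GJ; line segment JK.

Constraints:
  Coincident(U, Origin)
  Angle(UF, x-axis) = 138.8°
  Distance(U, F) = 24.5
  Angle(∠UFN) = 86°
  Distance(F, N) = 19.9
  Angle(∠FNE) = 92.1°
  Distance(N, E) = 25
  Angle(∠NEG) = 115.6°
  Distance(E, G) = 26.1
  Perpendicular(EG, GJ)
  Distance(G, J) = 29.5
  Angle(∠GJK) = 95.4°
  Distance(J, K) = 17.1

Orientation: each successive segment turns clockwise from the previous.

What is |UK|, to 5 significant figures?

23.033

U is at the origin; UF runs at 138.8° with length 24.5, so F = (-18.434, 16.138). ∠UFN = 86.0° gives FN at 44.800° from the x-axis; with |FN| = 19.9, N = (-4.3137, 30.160). ∠FNE = 92.1° gives NE at -43.100° from the x-axis; with |NE| = 25.0, E = (13.940, 13.078). ∠NEG = 115.6° gives EG at -107.50° from the x-axis; with |EG| = 26.1, G = (6.0919, -11.814). EG ⟂ GJ, so GJ runs at 162.50°; with |GJ| = 29.5, J = (-22.043, -2.9429). ∠GJK = 95.4° gives JK at 77.900° from the x-axis; with |JK| = 17.1, K = (-18.458, 13.777). Then |UK| = |K − U| = 23.033.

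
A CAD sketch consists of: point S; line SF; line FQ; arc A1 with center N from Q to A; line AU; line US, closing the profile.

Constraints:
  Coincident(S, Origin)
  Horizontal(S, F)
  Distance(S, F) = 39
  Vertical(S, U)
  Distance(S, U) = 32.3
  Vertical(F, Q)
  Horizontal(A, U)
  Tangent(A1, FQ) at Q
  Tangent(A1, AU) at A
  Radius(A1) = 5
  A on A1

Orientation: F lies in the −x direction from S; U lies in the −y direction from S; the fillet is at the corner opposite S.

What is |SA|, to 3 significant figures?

46.9

The virtual corner opposite S is at (-39.0, -32.3). The tangent condition forces NQ to be normal to FQ and A1 meets AU tangentially, so NA is at right angles to AU, with radius 5.0, so the center N sits 5.0 in from both sides at N = (-34.0, -27.3). That places the tangent points at Q = (-39.0, -27.3) on FQ and A = (-34.0, -32.3) on AU. Then |SA| = |A − S| = 46.9.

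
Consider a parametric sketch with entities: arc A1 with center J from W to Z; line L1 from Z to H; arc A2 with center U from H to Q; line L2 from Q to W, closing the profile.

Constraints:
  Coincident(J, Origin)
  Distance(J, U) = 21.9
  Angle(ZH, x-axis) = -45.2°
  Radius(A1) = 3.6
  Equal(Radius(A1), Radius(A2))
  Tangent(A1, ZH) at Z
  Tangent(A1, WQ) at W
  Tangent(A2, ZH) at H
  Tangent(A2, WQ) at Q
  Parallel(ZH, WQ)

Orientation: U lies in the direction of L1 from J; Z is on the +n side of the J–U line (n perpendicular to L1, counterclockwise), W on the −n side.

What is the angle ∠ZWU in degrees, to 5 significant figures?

80.665°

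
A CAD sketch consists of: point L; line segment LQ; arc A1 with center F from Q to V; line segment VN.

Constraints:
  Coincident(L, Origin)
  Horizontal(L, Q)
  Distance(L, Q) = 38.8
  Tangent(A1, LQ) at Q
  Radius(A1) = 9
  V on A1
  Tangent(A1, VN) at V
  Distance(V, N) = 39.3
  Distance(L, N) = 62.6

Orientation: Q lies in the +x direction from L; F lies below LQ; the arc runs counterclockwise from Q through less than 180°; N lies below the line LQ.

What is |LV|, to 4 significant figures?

31.95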